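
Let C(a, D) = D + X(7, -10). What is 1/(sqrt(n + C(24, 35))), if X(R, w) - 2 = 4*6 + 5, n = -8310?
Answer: -I*sqrt(229)/1374 ≈ -0.011014*I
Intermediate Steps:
X(R, w) = 31 (X(R, w) = 2 + (4*6 + 5) = 2 + (24 + 5) = 2 + 29 = 31)
C(a, D) = 31 + D (C(a, D) = D + 31 = 31 + D)
1/(sqrt(n + C(24, 35))) = 1/(sqrt(-8310 + (31 + 35))) = 1/(sqrt(-8310 + 66)) = 1/(sqrt(-8244)) = 1/(6*I*sqrt(229)) = -I*sqrt(229)/1374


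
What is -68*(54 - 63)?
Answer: 612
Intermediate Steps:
-68*(54 - 63) = -68*(-9) = 612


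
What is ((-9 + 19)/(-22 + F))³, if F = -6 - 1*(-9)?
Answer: -1000/6859 ≈ -0.14579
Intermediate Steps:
F = 3 (F = -6 + 9 = 3)
((-9 + 19)/(-22 + F))³ = ((-9 + 19)/(-22 + 3))³ = (10/(-19))³ = (10*(-1/19))³ = (-10/19)³ = -1000/6859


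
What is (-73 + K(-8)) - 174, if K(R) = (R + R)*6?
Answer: -343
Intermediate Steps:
K(R) = 12*R (K(R) = (2*R)*6 = 12*R)
(-73 + K(-8)) - 174 = (-73 + 12*(-8)) - 174 = (-73 - 96) - 174 = -169 - 174 = -343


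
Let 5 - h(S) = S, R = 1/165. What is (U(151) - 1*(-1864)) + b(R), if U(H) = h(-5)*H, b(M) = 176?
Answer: 3550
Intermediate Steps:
R = 1/165 ≈ 0.0060606
h(S) = 5 - S
U(H) = 10*H (U(H) = (5 - 1*(-5))*H = (5 + 5)*H = 10*H)
(U(151) - 1*(-1864)) + b(R) = (10*151 - 1*(-1864)) + 176 = (1510 + 1864) + 176 = 3374 + 176 = 3550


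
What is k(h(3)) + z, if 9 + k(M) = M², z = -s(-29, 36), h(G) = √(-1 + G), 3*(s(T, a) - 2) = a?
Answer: -21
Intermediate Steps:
s(T, a) = 2 + a/3
z = -14 (z = -(2 + (⅓)*36) = -(2 + 12) = -1*14 = -14)
k(M) = -9 + M²
k(h(3)) + z = (-9 + (√(-1 + 3))²) - 14 = (-9 + (√2)²) - 14 = (-9 + 2) - 14 = -7 - 14 = -21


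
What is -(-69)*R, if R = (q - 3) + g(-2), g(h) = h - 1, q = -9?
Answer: -1035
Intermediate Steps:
g(h) = -1 + h
R = -15 (R = (-9 - 3) + (-1 - 2) = -12 - 3 = -15)
-(-69)*R = -(-69)*(-15) = -69*15 = -1035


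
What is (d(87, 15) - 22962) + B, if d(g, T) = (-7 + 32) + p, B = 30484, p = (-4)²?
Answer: 7563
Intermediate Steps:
p = 16
d(g, T) = 41 (d(g, T) = (-7 + 32) + 16 = 25 + 16 = 41)
(d(87, 15) - 22962) + B = (41 - 22962) + 30484 = -22921 + 30484 = 7563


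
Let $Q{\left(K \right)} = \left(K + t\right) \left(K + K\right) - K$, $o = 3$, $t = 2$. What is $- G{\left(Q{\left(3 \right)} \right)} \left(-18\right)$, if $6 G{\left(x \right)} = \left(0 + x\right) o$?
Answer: $243$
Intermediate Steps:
$Q{\left(K \right)} = - K + 2 K \left(2 + K\right)$ ($Q{\left(K \right)} = \left(K + 2\right) \left(K + K\right) - K = \left(2 + K\right) 2 K - K = 2 K \left(2 + K\right) - K = - K + 2 K \left(2 + K\right)$)
$G{\left(x \right)} = \frac{x}{2}$ ($G{\left(x \right)} = \frac{\left(0 + x\right) 3}{6} = \frac{x 3}{6} = \frac{3 x}{6} = \frac{x}{2}$)
$- G{\left(Q{\left(3 \right)} \right)} \left(-18\right) = - \frac{3 \left(3 + 2 \cdot 3\right)}{2} \left(-18\right) = - \frac{3 \left(3 + 6\right)}{2} \left(-18\right) = - \frac{3 \cdot 9}{2} \left(-18\right) = - \frac{1}{2} \cdot 27 \left(-18\right) = - \frac{27 \left(-18\right)}{2} = \left(-1\right) \left(-243\right) = 243$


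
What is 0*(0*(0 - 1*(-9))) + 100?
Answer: 100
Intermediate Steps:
0*(0*(0 - 1*(-9))) + 100 = 0*(0*(0 + 9)) + 100 = 0*(0*9) + 100 = 0*0 + 100 = 0 + 100 = 100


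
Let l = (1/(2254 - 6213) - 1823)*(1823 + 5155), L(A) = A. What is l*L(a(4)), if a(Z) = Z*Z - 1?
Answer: -755430394860/3959 ≈ -1.9081e+8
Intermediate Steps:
a(Z) = -1 + Z² (a(Z) = Z² - 1 = -1 + Z²)
l = -50362026324/3959 (l = (1/(-3959) - 1823)*6978 = (-1/3959 - 1823)*6978 = -7217258/3959*6978 = -50362026324/3959 ≈ -1.2721e+7)
l*L(a(4)) = -50362026324*(-1 + 4²)/3959 = -50362026324*(-1 + 16)/3959 = -50362026324/3959*15 = -755430394860/3959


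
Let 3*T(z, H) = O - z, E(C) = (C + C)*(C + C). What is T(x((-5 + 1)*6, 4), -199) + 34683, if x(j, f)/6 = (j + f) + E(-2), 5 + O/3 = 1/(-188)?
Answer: 6520967/188 ≈ 34686.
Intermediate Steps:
E(C) = 4*C² (E(C) = (2*C)*(2*C) = 4*C²)
O = -2823/188 (O = -15 + 3/(-188) = -15 + 3*(-1/188) = -15 - 3/188 = -2823/188 ≈ -15.016)
x(j, f) = 96 + 6*f + 6*j (x(j, f) = 6*((j + f) + 4*(-2)²) = 6*((f + j) + 4*4) = 6*((f + j) + 16) = 6*(16 + f + j) = 96 + 6*f + 6*j)
T(z, H) = -941/188 - z/3 (T(z, H) = (-2823/188 - z)/3 = -941/188 - z/3)
T(x((-5 + 1)*6, 4), -199) + 34683 = (-941/188 - (96 + 6*4 + 6*((-5 + 1)*6))/3) + 34683 = (-941/188 - (96 + 24 + 6*(-4*6))/3) + 34683 = (-941/188 - (96 + 24 + 6*(-24))/3) + 34683 = (-941/188 - (96 + 24 - 144)/3) + 34683 = (-941/188 - ⅓*(-24)) + 34683 = (-941/188 + 8) + 34683 = 563/188 + 34683 = 6520967/188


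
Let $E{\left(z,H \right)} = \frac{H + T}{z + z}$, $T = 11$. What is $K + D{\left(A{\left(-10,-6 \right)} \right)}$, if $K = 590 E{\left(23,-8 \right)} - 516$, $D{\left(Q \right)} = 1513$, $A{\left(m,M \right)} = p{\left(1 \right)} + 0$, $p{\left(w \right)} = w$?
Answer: $\frac{23816}{23} \approx 1035.5$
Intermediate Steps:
$A{\left(m,M \right)} = 1$ ($A{\left(m,M \right)} = 1 + 0 = 1$)
$E{\left(z,H \right)} = \frac{11 + H}{2 z}$ ($E{\left(z,H \right)} = \frac{H + 11}{z + z} = \frac{11 + H}{2 z}$)
$K = - \frac{10983}{23}$ ($K = 590 \frac{11 - 8}{2 \cdot 23} - 516 = 590 \cdot \frac{1}{2} \cdot \frac{1}{23} \cdot 3 - 516 = 590 \cdot \frac{3}{46} - 516 = \frac{885}{23} - 516 = - \frac{10983}{23} \approx -477.52$)
$K + D{\left(A{\left(-10,-6 \right)} \right)} = - \frac{10983}{23} + 1513 = \frac{23816}{23}$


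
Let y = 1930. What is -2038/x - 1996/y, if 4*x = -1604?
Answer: 1566472/386965 ≈ 4.0481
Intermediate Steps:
x = -401 (x = (¼)*(-1604) = -401)
-2038/x - 1996/y = -2038/(-401) - 1996/1930 = -2038*(-1/401) - 1996*1/1930 = 2038/401 - 998/965 = 1566472/386965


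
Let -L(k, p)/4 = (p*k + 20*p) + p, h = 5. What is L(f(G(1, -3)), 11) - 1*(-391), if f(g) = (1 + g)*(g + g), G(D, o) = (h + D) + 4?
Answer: -10213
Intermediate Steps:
G(D, o) = 9 + D (G(D, o) = (5 + D) + 4 = 9 + D)
f(g) = 2*g*(1 + g) (f(g) = (1 + g)*(2*g) = 2*g*(1 + g))
L(k, p) = -84*p - 4*k*p (L(k, p) = -4*((p*k + 20*p) + p) = -4*((k*p + 20*p) + p) = -4*((20*p + k*p) + p) = -4*(21*p + k*p) = -84*p - 4*k*p)
L(f(G(1, -3)), 11) - 1*(-391) = -4*11*(21 + 2*(9 + 1)*(1 + (9 + 1))) - 1*(-391) = -4*11*(21 + 2*10*(1 + 10)) + 391 = -4*11*(21 + 2*10*11) + 391 = -4*11*(21 + 220) + 391 = -4*11*241 + 391 = -10604 + 391 = -10213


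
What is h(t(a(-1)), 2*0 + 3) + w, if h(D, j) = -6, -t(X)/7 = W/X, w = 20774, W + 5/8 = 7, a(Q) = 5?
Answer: 20768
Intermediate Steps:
W = 51/8 (W = -5/8 + 7 = 51/8 ≈ 6.3750)
t(X) = -357/(8*X)
h(t(a(-1)), 2*0 + 3) + w = -6 + 20774 = 20768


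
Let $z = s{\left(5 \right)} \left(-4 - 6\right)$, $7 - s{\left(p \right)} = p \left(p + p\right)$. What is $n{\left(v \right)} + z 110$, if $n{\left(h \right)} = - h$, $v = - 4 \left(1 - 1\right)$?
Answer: $47300$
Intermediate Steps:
$v = 0$ ($v = \left(-4\right) 0 = 0$)
$s{\left(p \right)} = 7 - 2 p^{2}$ ($s{\left(p \right)} = 7 - p \left(p + p\right) = 7 - p 2 p = 7 - 2 p^{2}$)
$z = 430$ ($z = \left(7 - 2 \cdot 5^{2}\right) \left(-4 - 6\right) = \left(7 - 50\right) \left(-10\right) = \left(-43\right) \left(-10\right) = 430$)
$n{\left(v \right)} + z 110 = \left(-1\right) 0 + 430 \cdot 110 = 0 + 47300 = 47300$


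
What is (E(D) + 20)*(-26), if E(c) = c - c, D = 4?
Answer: -520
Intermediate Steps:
E(c) = 0
(E(D) + 20)*(-26) = (0 + 20)*(-26) = 20*(-26) = -520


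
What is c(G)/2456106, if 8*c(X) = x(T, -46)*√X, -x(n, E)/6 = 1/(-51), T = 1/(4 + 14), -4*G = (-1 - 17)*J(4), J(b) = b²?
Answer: √2/27835868 ≈ 5.0805e-8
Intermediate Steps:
G = 72 (G = -(-1 - 17)*4²/4 = -(-9)*16/2 = -¼*(-288) = 72)
T = 1/18 ≈ 0.055556
x(n, E) = 2/17 (x(n, E) = -6/(-51) = -6*(-1/51) = 2/17)
c(X) = √X/68 (c(X) = (2*√X/17)/8 = √X/68)
c(G)/2456106 = (√72/68)/2456106 = ((6*√2)/68)*(1/2456106) = (3*√2/34)*(1/2456106) = √2/27835868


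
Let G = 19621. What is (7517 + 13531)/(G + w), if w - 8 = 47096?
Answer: 21048/66725 ≈ 0.31544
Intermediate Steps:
w = 47104 (w = 8 + 47096 = 47104)
(7517 + 13531)/(G + w) = (7517 + 13531)/(19621 + 47104) = 21048/66725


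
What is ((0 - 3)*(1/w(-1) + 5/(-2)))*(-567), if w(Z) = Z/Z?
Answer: -5103/2 ≈ -2551.5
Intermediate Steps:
w(Z) = 1
((0 - 3)*(1/w(-1) + 5/(-2)))*(-567) = ((0 - 3)*(1/1 + 5/(-2)))*(-567) = -3*(1*1 + 5*(-½))*(-567) = -3*(1 - 5/2)*(-567) = -3*(-3/2)*(-567) = (9/2)*(-567) = -5103/2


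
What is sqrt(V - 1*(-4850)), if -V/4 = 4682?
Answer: 3*I*sqrt(1542) ≈ 117.8*I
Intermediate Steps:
V = -18728 (V = -4*4682 = -18728)
sqrt(V - 1*(-4850)) = sqrt(-18728 - 1*(-4850)) = sqrt(-18728 + 4850) = sqrt(-13878) = 3*I*sqrt(1542)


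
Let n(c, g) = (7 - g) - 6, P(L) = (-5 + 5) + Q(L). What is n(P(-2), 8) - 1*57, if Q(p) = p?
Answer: -64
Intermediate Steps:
P(L) = L (P(L) = (-5 + 5) + L = 0 + L = L)
n(c, g) = 1 - g
n(P(-2), 8) - 1*57 = (1 - 1*8) - 1*57 = (1 - 8) - 57 = -7 - 57 = -64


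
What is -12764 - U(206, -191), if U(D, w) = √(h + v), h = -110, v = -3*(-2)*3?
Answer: -12764 - 2*I*√23 ≈ -12764.0 - 9.5917*I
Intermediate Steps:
v = 18 (v = 6*3 = 18)
U(D, w) = 2*I*√23 (U(D, w) = √(-110 + 18) = √(-92) = 2*I*√23)
-12764 - U(206, -191) = -12764 - 2*I*√23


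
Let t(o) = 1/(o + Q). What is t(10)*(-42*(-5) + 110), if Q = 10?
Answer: 16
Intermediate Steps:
t(o) = 1/(10 + o) (t(o) = 1/(o + 10) = 1/(10 + o))
t(10)*(-42*(-5) + 110) = (-42*(-5) + 110)/(10 + 10) = (210 + 110)/20 = (1/20)*320 = 16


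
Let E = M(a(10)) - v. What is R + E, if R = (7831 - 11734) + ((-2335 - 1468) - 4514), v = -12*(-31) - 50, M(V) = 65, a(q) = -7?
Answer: -12477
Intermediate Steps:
v = 322 (v = 372 - 50 = 322)
E = -257 (E = 65 - 1*322 = 65 - 322 = -257)
R = -12220 (R = -3903 + (-3803 - 4514) = -3903 - 8317 = -12220)
R + E = -12220 - 257 = -12477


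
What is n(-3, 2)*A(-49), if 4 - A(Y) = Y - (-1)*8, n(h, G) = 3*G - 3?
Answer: 135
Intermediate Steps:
n(h, G) = -3 + 3*G
A(Y) = -4 - Y (A(Y) = 4 - (Y - (-1)*8) = 4 - (Y - 1*(-8)) = 4 - (Y + 8) = 4 - (8 + Y) = 4 + (-8 - Y) = -4 - Y)
n(-3, 2)*A(-49) = (-3 + 3*2)*(-4 - 1*(-49)) = (-3 + 6)*(-4 + 49) = 3*45 = 135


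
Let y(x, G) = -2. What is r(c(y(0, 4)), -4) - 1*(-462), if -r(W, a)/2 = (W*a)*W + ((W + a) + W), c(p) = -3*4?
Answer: 1670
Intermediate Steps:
c(p) = -12
r(W, a) = -4*W - 2*a - 2*a*W**2 (r(W, a) = -2*((W*a)*W + ((W + a) + W)) = -2*(a*W**2 + (a + 2*W)) = -2*(a + 2*W + a*W**2) = -4*W - 2*a - 2*a*W**2)
r(c(y(0, 4)), -4) - 1*(-462) = (-4*(-12) - 2*(-4) - 2*(-4)*(-12)**2) - 1*(-462) = (48 + 8 - 2*(-4)*144) + 462 = (48 + 8 + 1152) + 462 = 1208 + 462 = 1670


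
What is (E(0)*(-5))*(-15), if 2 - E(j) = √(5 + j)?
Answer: 150 - 75*√5 ≈ -17.705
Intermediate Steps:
E(j) = 2 - √(5 + j)
(E(0)*(-5))*(-15) = ((2 - √(5 + 0))*(-5))*(-15) = ((2 - √5)*(-5))*(-15) = (-10 + 5*√5)*(-15) = 150 - 75*√5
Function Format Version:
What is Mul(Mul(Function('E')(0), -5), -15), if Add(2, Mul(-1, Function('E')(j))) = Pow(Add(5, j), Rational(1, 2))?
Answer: Add(150, Mul(-75, Pow(5, Rational(1, 2)))) ≈ -17.705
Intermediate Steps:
Function('E')(j) = Add(2, Mul(-1, Pow(Add(5, j), Rational(1, 2))))
Mul(Mul(Function('E')(0), -5), -15) = Mul(Mul(Add(2, Mul(-1, Pow(Add(5, 0), Rational(1, 2)))), -5), -15) = Mul(Mul(Add(2, Mul(-1, Pow(5, Rational(1, 2)))), -5), -15) = Mul(Add(-10, Mul(5, Pow(5, Rational(1, 2)))), -15) = Add(150, Mul(-75, Pow(5, Rational(1, 2))))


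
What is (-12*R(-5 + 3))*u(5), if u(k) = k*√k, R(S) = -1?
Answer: 60*√5 ≈ 134.16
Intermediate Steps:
u(k) = k^(3/2)
(-12*R(-5 + 3))*u(5) = (-12*(-1))*5^(3/2) = 12*(5*√5) = 60*√5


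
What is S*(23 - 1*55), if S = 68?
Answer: -2176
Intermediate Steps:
S*(23 - 1*55) = 68*(23 - 1*55) = 68*(23 - 55) = 68*(-32) = -2176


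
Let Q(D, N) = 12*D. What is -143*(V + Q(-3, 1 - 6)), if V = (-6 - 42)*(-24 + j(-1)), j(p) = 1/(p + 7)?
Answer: -158444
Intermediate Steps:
j(p) = 1/(7 + p)
V = 1144 (V = (-6 - 42)*(-24 + 1/(7 - 1)) = -48*(-24 + 1/6) = -48*(-143/6) = 1144)
-143*(V + Q(-3, 1 - 6)) = -143*(1144 + 12*(-3)) = -143*(1144 - 36) = -143*1108 = -158444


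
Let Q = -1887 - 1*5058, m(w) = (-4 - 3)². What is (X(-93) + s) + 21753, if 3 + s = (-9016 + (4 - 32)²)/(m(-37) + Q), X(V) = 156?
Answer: 18884001/862 ≈ 21907.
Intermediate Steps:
m(w) = 49 (m(w) = (-7)² = 49)
Q = -6945 (Q = -1887 - 5058 = -6945)
s = -1557/862 (s = -3 + (-9016 + (4 - 32)²)/(49 - 6945) = -3 + (-9016 + (-28)²)/(-6896) = -3 + (-9016 + 784)*(-1/6896) = -3 - 8232*(-1/6896) = -3 + 1029/862 = -1557/862 ≈ -1.8063)
(X(-93) + s) + 21753 = (156 - 1557/862) + 21753 = 132915/862 + 21753 = 18884001/862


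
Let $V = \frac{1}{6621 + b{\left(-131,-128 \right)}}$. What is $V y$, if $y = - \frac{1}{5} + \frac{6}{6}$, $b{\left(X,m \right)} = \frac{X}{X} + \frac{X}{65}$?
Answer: $\frac{52}{430299} \approx 0.00012085$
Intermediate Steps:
$b{\left(X,m \right)} = 1 + \frac{X}{65}$ ($b{\left(X,m \right)} = 1 + X \frac{1}{65} = 1 + \frac{X}{65}$)
$V = \frac{65}{430299}$ ($V = \frac{1}{6621 + \left(1 + \frac{1}{65} \left(-131\right)\right)} = \frac{1}{6621 + \left(1 - \frac{131}{65}\right)} = \frac{1}{6621 - \frac{66}{65}} = \frac{1}{\frac{430299}{65}} = \frac{65}{430299} \approx 0.00015106$)
$y = \frac{4}{5}$ ($y = \left(-1\right) \frac{1}{5} + 6 \cdot \frac{1}{6} = - \frac{1}{5} + 1 = \frac{4}{5} \approx 0.8$)
$V y = \frac{65}{430299} \cdot \frac{4}{5} = \frac{52}{430299}$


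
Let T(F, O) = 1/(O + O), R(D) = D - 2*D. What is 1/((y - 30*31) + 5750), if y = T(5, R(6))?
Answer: 12/57839 ≈ 0.00020747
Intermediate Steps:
R(D) = -D
T(F, O) = 1/(2*O)
y = -1/12 (y = 1/(2*((-1*6))) = (½)/(-6) = (½)*(-⅙) = -1/12 ≈ -0.083333)
1/((y - 30*31) + 5750) = 1/((-1/12 - 30*31) + 5750) = 1/((-1/12 - 930) + 5750) = 1/(-11161/12 + 5750) = 1/(57839/12) = 12/57839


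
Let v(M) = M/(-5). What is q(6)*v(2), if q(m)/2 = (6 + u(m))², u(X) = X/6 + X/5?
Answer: -6724/125 ≈ -53.792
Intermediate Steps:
u(X) = 11*X/30 (u(X) = X*(⅙) + X*(⅕) = X/6 + X/5 = 11*X/30)
v(M) = -M/5 (v(M) = M*(-⅕) = -M/5)
q(m) = 2*(6 + 11*m/30)²
q(6)*v(2) = ((180 + 11*6)²/450)*(-⅕*2) = ((180 + 66)²/450)*(-⅖) = ((1/450)*246²)*(-⅖) = ((1/450)*60516)*(-⅖) = (3362/25)*(-⅖) = -6724/125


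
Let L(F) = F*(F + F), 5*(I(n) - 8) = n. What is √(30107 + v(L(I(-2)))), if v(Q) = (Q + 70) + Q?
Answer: √760201/5 ≈ 174.38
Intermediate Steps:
I(n) = 8 + n/5
L(F) = 2*F² (L(F) = F*(2*F) = 2*F²)
v(Q) = 70 + 2*Q (v(Q) = (70 + Q) + Q = 70 + 2*Q)
√(30107 + v(L(I(-2)))) = √(30107 + (70 + 2*(2*(8 + (⅕)*(-2))²))) = √(30107 + (70 + 2*(2*(8 - ⅖)²))) = √(30107 + (70 + 2*(2*(38/5)²))) = √(30107 + (70 + 2*(2*(1444/25)))) = √(30107 + (70 + 2*(2888/25))) = √(30107 + (70 + 5776/25)) = √(30107 + 7526/25) = √(760201/25) = √760201/5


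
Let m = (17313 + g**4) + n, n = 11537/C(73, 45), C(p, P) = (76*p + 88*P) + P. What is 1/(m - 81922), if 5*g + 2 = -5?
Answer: -5970625/385725963247 ≈ -1.5479e-5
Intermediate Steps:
C(p, P) = 76*p + 89*P
g = -7/5 (g = -2/5 + (1/5)*(-5) = -2/5 - 1 = -7/5 ≈ -1.4000)
n = 11537/9553 (n = 11537/(76*73 + 89*45) = 11537/(5548 + 4005) = 11537/9553 ≈ 1.2077)
m = 103399578003/5970625 (m = (17313 + (-7/5)**4) + 11537/9553 = (17313 + 2401/625) + 11537/9553 = 10823026/625 + 11537/9553 = 103399578003/5970625 ≈ 17318.)
1/(m - 81922) = 1/(103399578003/5970625 - 81922) = 1/(-385725963247/5970625) = -5970625/385725963247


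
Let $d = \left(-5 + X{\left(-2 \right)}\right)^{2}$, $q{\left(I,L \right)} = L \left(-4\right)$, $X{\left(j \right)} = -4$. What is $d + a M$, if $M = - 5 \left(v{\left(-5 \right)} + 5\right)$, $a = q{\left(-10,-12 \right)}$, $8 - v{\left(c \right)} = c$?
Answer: $-4239$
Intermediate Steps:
$q{\left(I,L \right)} = - 4 L$
$d = 81$ ($d = \left(-5 - 4\right)^{2} = \left(-9\right)^{2} = 81$)
$v{\left(c \right)} = 8 - c$
$a = 48$ ($a = \left(-4\right) \left(-12\right) = 48$)
$M = -90$ ($M = - 5 \left(\left(8 - -5\right) + 5\right) = - 5 \left(\left(8 + 5\right) + 5\right) = - 5 \left(13 + 5\right) = \left(-5\right) 18 = -90$)
$d + a M = 81 + 48 \left(-90\right) = 81 - 4320 = -4239$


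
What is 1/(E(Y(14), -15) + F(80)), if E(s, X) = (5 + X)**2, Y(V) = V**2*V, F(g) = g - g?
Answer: 1/100 ≈ 0.010000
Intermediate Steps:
F(g) = 0
Y(V) = V**3
1/(E(Y(14), -15) + F(80)) = 1/((5 - 15)**2 + 0) = 1/((-10)**2 + 0) = 1/(100 + 0) = 1/100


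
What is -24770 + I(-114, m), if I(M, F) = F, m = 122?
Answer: -24648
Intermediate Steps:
-24770 + I(-114, m) = -24770 + 122 = -24648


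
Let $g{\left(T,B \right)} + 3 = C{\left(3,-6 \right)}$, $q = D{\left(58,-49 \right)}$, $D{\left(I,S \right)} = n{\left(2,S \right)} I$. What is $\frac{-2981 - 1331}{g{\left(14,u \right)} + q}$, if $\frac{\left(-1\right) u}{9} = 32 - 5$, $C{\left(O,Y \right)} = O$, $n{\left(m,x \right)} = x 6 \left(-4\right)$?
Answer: $- \frac{11}{174} \approx -0.063218$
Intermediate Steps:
$n{\left(m,x \right)} = - 24 x$ ($n{\left(m,x \right)} = 6 x \left(-4\right) = - 24 x$)
$D{\left(I,S \right)} = - 24 I S$ ($D{\left(I,S \right)} = - 24 S I = - 24 I S$)
$u = -243$ ($u = - 9 \left(32 - 5\right) = \left(-9\right) 27 = -243$)
$q = 68208$ ($q = \left(-24\right) 58 \left(-49\right) = 68208$)
$g{\left(T,B \right)} = 0$ ($g{\left(T,B \right)} = -3 + 3 = 0$)
$\frac{-2981 - 1331}{g{\left(14,u \right)} + q} = \frac{-2981 - 1331}{0 + 68208} = - \frac{4312}{68208} = \left(-4312\right) \frac{1}{68208} = - \frac{11}{174}$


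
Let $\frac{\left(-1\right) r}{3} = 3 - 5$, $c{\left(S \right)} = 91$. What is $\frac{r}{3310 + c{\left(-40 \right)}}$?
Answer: $\frac{6}{3401} \approx 0.0017642$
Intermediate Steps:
$r = 6$ ($r = - 3 \left(3 - 5\right) = \left(-3\right) \left(-2\right) = 6$)
$\frac{r}{3310 + c{\left(-40 \right)}} = \frac{6}{3310 + 91} = \frac{6}{3401}$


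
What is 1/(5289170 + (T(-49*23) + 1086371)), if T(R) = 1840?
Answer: 1/6377381 ≈ 1.5680e-7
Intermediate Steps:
1/(5289170 + (T(-49*23) + 1086371)) = 1/(5289170 + (1840 + 1086371)) = 1/(5289170 + 1088211) = 1/6377381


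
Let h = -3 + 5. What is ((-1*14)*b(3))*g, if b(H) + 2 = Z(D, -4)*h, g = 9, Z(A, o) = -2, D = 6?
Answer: 756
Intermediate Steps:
h = 2
b(H) = -6 (b(H) = -2 - 2*2 = -2 - 4 = -6)
((-1*14)*b(3))*g = (-1*14*(-6))*9 = -14*(-6)*9 = 84*9 = 756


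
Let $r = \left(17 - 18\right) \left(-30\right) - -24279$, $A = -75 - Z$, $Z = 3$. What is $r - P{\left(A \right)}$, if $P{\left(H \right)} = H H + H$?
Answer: $18303$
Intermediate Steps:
$A = -78$ ($A = -75 - 3 = -78$)
$P{\left(H \right)} = H + H^{2}$ ($P{\left(H \right)} = H^{2} + H = H + H^{2}$)
$r = 24309$ ($r = \left(-1\right) \left(-30\right) + 24279 = 30 + 24279 = 24309$)
$r - P{\left(A \right)} = 24309 - - 78 \left(1 - 78\right) = 24309 - \left(-78\right) \left(-77\right) = 24309 - 6006 = 18303$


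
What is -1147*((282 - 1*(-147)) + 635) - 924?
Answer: -1221332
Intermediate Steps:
-1147*((282 - 1*(-147)) + 635) - 924 = -1147*((282 + 147) + 635) - 924 = -1147*(429 + 635) - 924 = -1147*1064 - 924 = -1220408 - 924 = -1221332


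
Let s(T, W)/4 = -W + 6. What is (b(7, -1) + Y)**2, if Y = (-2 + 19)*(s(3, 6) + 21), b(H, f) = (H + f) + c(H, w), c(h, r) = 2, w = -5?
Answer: 133225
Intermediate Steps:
b(H, f) = 2 + H + f (b(H, f) = (H + f) + 2 = 2 + H + f)
s(T, W) = 24 - 4*W (s(T, W) = 4*(-W + 6) = 4*(6 - W) = 24 - 4*W)
Y = 357 (Y = (-2 + 19)*((24 - 4*6) + 21) = 17*((24 - 24) + 21) = 17*(0 + 21) = 17*21 = 357)
(b(7, -1) + Y)**2 = ((2 + 7 - 1) + 357)**2 = (8 + 357)**2 = 365**2 = 133225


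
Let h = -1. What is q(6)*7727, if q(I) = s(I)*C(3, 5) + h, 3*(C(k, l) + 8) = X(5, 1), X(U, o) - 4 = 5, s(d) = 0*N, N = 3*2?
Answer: -7727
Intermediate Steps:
N = 6
s(d) = 0 (s(d) = 0*6 = 0)
X(U, o) = 9 (X(U, o) = 4 + 5 = 9)
C(k, l) = -5 (C(k, l) = -8 + (1/3)*9 = -8 + 3 = -5)
q(I) = -1 (q(I) = 0*(-5) - 1 = 0 - 1 = -1)
q(6)*7727 = -1*7727 = -7727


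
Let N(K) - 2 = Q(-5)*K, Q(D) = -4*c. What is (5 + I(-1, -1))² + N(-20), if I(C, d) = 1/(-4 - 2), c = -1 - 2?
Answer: -7727/36 ≈ -214.64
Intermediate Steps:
c = -3
I(C, d) = -⅙ (I(C, d) = 1/(-6) = -⅙)
Q(D) = 12 (Q(D) = -4*(-3) = 12)
N(K) = 2 + 12*K
(5 + I(-1, -1))² + N(-20) = (5 - ⅙)² + (2 + 12*(-20)) = (29/6)² + (2 - 240) = 841/36 - 238 = -7727/36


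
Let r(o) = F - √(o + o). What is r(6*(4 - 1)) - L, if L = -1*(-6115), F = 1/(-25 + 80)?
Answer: -336654/55 ≈ -6121.0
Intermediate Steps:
F = 1/55 ≈ 0.018182
L = 6115
r(o) = 1/55 - √2*√o (r(o) = 1/55 - √(o + o) = 1/55 - √(2*o) = 1/55 - √2*√o)
r(6*(4 - 1)) - L = (1/55 - √2*√(6*(4 - 1))) - 1*6115 = (1/55 - √2*√(6*3)) - 6115 = (1/55 - √2*√18) - 6115 = (1/55 - √2*3*√2) - 6115 = (1/55 - 6) - 6115 = -329/55 - 6115 = -336654/55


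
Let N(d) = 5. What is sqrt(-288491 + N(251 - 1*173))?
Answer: 3*I*sqrt(32054) ≈ 537.11*I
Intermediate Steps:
sqrt(-288491 + N(251 - 1*173)) = sqrt(-288491 + 5) = sqrt(-288486) = 3*I*sqrt(32054)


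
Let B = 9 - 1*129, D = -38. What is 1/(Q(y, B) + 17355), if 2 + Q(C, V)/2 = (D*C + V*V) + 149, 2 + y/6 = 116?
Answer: -1/5535 ≈ -0.00018067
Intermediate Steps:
B = -120 (B = 9 - 129 = -120)
y = 684 (y = -12 + 6*116 = -12 + 696 = 684)
Q(C, V) = 294 - 76*C + 2*V**2 (Q(C, V) = -4 + 2*((-38*C + V*V) + 149) = -4 + 2*((-38*C + V**2) + 149) = -4 + 2*((V**2 - 38*C) + 149) = -4 + 2*(149 + V**2 - 38*C) = -4 + (298 - 76*C + 2*V**2) = 294 - 76*C + 2*V**2)
1/(Q(y, B) + 17355) = 1/((294 - 76*684 + 2*(-120)**2) + 17355) = 1/((294 - 51984 + 2*14400) + 17355) = 1/((294 - 51984 + 28800) + 17355) = 1/(-22890 + 17355) = 1/(-5535) = -1/5535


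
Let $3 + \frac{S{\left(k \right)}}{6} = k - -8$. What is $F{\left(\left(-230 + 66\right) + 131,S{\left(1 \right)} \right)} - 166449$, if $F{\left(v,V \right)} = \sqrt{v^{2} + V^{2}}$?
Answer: $-166449 + 3 \sqrt{265} \approx -1.664 \cdot 10^{5}$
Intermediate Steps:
$S{\left(k \right)} = 30 + 6 k$ ($S{\left(k \right)} = -18 + 6 \left(k - -8\right) = -18 + 6 \left(k + 8\right) = -18 + 6 \left(8 + k\right) = -18 + \left(48 + 6 k\right) = 30 + 6 k$)
$F{\left(v,V \right)} = \sqrt{V^{2} + v^{2}}$
$F{\left(\left(-230 + 66\right) + 131,S{\left(1 \right)} \right)} - 166449 = \sqrt{\left(30 + 6 \cdot 1\right)^{2} + \left(\left(-230 + 66\right) + 131\right)^{2}} - 166449 = \sqrt{\left(30 + 6\right)^{2} + \left(-164 + 131\right)^{2}} - 166449 = \sqrt{36^{2} + \left(-33\right)^{2}} - 166449 = \sqrt{1296 + 1089} - 166449 = \sqrt{2385} - 166449 = 3 \sqrt{265} - 166449 = -166449 + 3 \sqrt{265}$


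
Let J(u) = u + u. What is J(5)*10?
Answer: 100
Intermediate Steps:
J(u) = 2*u
J(5)*10 = (2*5)*10 = 10*10 = 100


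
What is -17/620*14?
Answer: -119/310 ≈ -0.38387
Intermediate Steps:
-17/620*14 = -119/310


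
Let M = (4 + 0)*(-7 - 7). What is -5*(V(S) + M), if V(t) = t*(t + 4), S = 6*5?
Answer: -4820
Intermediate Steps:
S = 30
V(t) = t*(4 + t)
M = -56 (M = 4*(-14) = -56)
-5*(V(S) + M) = -5*(30*(4 + 30) - 56) = -5*(30*34 - 56) = -5*(1020 - 56) = -5*964 = -4820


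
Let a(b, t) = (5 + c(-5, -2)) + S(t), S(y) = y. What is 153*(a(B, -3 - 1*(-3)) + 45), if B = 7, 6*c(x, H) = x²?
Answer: 16575/2 ≈ 8287.5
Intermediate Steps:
c(x, H) = x²/6
a(b, t) = 55/6 + t (a(b, t) = (5 + (⅙)*(-5)²) + t = (5 + (⅙)*25) + t = (5 + 25/6) + t = 55/6 + t)
153*(a(B, -3 - 1*(-3)) + 45) = 153*((55/6 + (-3 - 1*(-3))) + 45) = 153*((55/6 + (-3 + 3)) + 45) = 153*((55/6 + 0) + 45) = 153*(55/6 + 45) = 153*(325/6) = 16575/2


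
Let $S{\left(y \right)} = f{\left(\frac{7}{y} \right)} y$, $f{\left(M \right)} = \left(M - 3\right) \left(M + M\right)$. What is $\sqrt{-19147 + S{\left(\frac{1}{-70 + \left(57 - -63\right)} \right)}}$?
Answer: $i \sqrt{14289} \approx 119.54 i$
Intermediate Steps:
$f{\left(M \right)} = 2 M \left(-3 + M\right)$ ($f{\left(M \right)} = \left(-3 + M\right) 2 M = 2 M \left(-3 + M\right)$)
$S{\left(y \right)} = -42 + \frac{98}{y}$ ($S{\left(y \right)} = 2 \frac{7}{y} \left(-3 + \frac{7}{y}\right) y = \frac{14 \left(-3 + \frac{7}{y}\right)}{y} y = -42 + \frac{98}{y}$)
$\sqrt{-19147 + S{\left(\frac{1}{-70 + \left(57 - -63\right)} \right)}} = \sqrt{-19147 - \left(42 - \frac{98}{\frac{1}{-70 + \left(57 - -63\right)}}\right)} = \sqrt{-19147 - \left(42 - \frac{98}{\frac{1}{-70 + \left(57 + 63\right)}}\right)} = \sqrt{-19147 - \left(42 - \frac{98}{\frac{1}{-70 + 120}}\right)} = \sqrt{-19147 - \left(42 - \frac{98}{\frac{1}{50}}\right)} = \sqrt{-19147 - \left(42 - 98 \frac{1}{\frac{1}{50}}\right)} = \sqrt{-19147 + \left(-42 + 98 \cdot 50\right)} = \sqrt{-19147 + \left(-42 + 4900\right)} = \sqrt{-19147 + 4858} = \sqrt{-14289} = i \sqrt{14289}$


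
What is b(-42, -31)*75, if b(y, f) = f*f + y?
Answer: 68925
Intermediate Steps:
b(y, f) = y + f² (b(y, f) = f² + y = y + f²)
b(-42, -31)*75 = (-42 + (-31)²)*75 = (-42 + 961)*75 = 919*75 = 68925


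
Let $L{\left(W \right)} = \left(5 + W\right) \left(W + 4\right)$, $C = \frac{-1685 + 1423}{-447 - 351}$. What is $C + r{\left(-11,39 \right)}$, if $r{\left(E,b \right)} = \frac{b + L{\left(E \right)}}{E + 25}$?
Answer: $\frac{697}{114} \approx 6.114$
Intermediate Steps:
$C = \frac{131}{399}$ ($C = - \frac{262}{-798} = \left(-262\right) \left(- \frac{1}{798}\right) = \frac{131}{399} \approx 0.32832$)
$L{\left(W \right)} = \left(4 + W\right) \left(5 + W\right)$ ($L{\left(W \right)} = \left(5 + W\right) \left(4 + W\right) = \left(4 + W\right) \left(5 + W\right)$)
$r{\left(E,b \right)} = \frac{20 + b + E^{2} + 9 E}{25 + E}$ ($r{\left(E,b \right)} = \frac{b + \left(20 + E^{2} + 9 E\right)}{E + 25} = \frac{20 + b + E^{2} + 9 E}{25 + E}$)
$C + r{\left(-11,39 \right)} = \frac{131}{399} + \frac{20 + 39 + \left(-11\right)^{2} + 9 \left(-11\right)}{25 - 11} = \frac{131}{399} + \frac{20 + 39 + 121 - 99}{14} = \frac{131}{399} + \frac{1}{14} \cdot 81 = \frac{131}{399} + \frac{81}{14} = \frac{697}{114}$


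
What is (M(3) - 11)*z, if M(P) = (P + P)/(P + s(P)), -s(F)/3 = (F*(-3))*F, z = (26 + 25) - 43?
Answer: -612/7 ≈ -87.429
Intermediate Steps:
z = 8 (z = 51 - 43 = 8)
s(F) = 9*F**2 (s(F) = -3*F*(-3)*F = -3*(-3*F)*F = -(-9)*F**2 = 9*F**2)
M(P) = 2*P/(P + 9*P**2) (M(P) = (P + P)/(P + 9*P**2) = (2*P)/(P + 9*P**2) = 2*P/(P + 9*P**2))
(M(3) - 11)*z = (2/(1 + 9*3) - 11)*8 = (2/(1 + 27) - 11)*8 = (2/28 - 11)*8 = (2*(1/28) - 11)*8 = (1/14 - 11)*8 = -153/14*8 = -612/7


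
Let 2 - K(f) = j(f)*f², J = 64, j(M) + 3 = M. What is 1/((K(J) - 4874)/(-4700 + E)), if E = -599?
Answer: 5299/254728 ≈ 0.020803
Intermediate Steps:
j(M) = -3 + M
K(f) = 2 - f²*(-3 + f) (K(f) = 2 - (-3 + f)*f² = 2 - f²*(-3 + f))
1/((K(J) - 4874)/(-4700 + E)) = 1/(((2 + 64²*(3 - 1*64)) - 4874)/(-4700 - 599)) = 1/(((2 + 4096*(3 - 64)) - 4874)/(-5299)) = 1/(((2 + 4096*(-61)) - 4874)*(-1/5299)) = 1/(((2 - 249856) - 4874)*(-1/5299)) = 1/((-249854 - 4874)*(-1/5299)) = 1/(-254728*(-1/5299)) = 1/(254728/5299) = 5299/254728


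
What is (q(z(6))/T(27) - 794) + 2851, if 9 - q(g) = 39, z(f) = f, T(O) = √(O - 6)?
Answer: 2057 - 10*√21/7 ≈ 2050.5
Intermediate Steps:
T(O) = √(-6 + O)
q(g) = -30 (q(g) = 9 - 1*39 = 9 - 39 = -30)
(q(z(6))/T(27) - 794) + 2851 = (-30/√(-6 + 27) - 794) + 2851 = (-30*√21/21 - 794) + 2851 = (-10*√21/7 - 794) + 2851 = (-794 - 10*√21/7) + 2851 = 2057 - 10*√21/7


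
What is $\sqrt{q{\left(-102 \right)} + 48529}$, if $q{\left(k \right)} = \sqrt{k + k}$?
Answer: $\sqrt{48529 + 2 i \sqrt{51}} \approx 220.29 + 0.0324 i$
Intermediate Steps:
$q{\left(k \right)} = \sqrt{2} \sqrt{k}$ ($q{\left(k \right)} = \sqrt{2 k} = \sqrt{2} \sqrt{k}$)
$\sqrt{q{\left(-102 \right)} + 48529} = \sqrt{\sqrt{2} \sqrt{-102} + 48529} = \sqrt{\sqrt{2} i \sqrt{102} + 48529} = \sqrt{2 i \sqrt{51} + 48529} = \sqrt{48529 + 2 i \sqrt{51}}$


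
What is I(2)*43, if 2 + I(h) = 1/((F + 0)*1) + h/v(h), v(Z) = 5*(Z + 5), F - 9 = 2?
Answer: -30659/385 ≈ -79.634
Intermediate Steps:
F = 11 (F = 9 + 2 = 11)
v(Z) = 25 + 5*Z (v(Z) = 5*(5 + Z) = 25 + 5*Z)
I(h) = -21/11 + h/(25 + 5*h) (I(h) = -2 + (1/((11 + 0)*1) + h/(25 + 5*h)) = -2 + (1/11 + h/(25 + 5*h)) = -21/11 + h/(25 + 5*h))
I(2)*43 = ((-525 - 94*2)/(55*(5 + 2)))*43 = ((1/55)*(-525 - 188)/7)*43 = ((1/55)*(1/7)*(-713))*43 = -713/385*43 = -30659/385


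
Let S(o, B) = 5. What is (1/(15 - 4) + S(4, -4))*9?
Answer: 504/11 ≈ 45.818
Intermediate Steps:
(1/(15 - 4) + S(4, -4))*9 = (1/(15 - 4) + 5)*9 = (1/11 + 5)*9 = (56/11)*9 = 504/11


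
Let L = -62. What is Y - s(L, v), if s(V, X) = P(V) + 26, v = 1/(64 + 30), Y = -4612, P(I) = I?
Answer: -4576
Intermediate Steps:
v = 1/94 ≈ 0.010638
s(V, X) = 26 + V (s(V, X) = V + 26 = 26 + V)
Y - s(L, v) = -4612 - (26 - 62) = -4612 - 1*(-36) = -4612 + 36 = -4576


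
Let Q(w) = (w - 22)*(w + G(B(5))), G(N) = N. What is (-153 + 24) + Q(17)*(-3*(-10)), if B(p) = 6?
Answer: -3579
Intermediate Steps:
Q(w) = (-22 + w)*(6 + w) (Q(w) = (w - 22)*(w + 6) = (-22 + w)*(6 + w))
(-153 + 24) + Q(17)*(-3*(-10)) = (-153 + 24) + (-132 + 17² - 16*17)*(-3*(-10)) = -129 + (-132 + 289 - 272)*30 = -129 - 115*30 = -129 - 3450 = -3579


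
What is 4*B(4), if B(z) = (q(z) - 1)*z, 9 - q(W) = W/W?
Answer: 112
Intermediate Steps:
q(W) = 8 (q(W) = 9 - W/W = 9 - 1*1 = 9 - 1 = 8)
B(z) = 7*z (B(z) = (8 - 1)*z = 7*z)
4*B(4) = 4*(7*4) = 4*28 = 112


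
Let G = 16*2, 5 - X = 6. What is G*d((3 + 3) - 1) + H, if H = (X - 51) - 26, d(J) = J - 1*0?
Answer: 82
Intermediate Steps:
X = -1 (X = 5 - 1*6 = 5 - 6 = -1)
G = 32
d(J) = J (d(J) = J + 0 = J)
H = -78 (H = (-1 - 51) - 26 = -52 - 26 = -78)
G*d((3 + 3) - 1) + H = 32*((3 + 3) - 1) - 78 = 32*(6 - 1) - 78 = 32*5 - 78 = 160 - 78 = 82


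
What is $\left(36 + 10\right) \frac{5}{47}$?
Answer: $\frac{230}{47} \approx 4.8936$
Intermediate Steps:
$\left(36 + 10\right) \frac{5}{47} = 46 \cdot 5 \cdot \frac{1}{47} = 46 \cdot \frac{5}{47} = \frac{230}{47}$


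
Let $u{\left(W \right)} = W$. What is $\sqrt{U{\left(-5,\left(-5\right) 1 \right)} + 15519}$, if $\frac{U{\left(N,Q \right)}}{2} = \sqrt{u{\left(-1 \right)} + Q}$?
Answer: $\sqrt{15519 + 2 i \sqrt{6}} \approx 124.58 + 0.0197 i$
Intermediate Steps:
$U{\left(N,Q \right)} = 2 \sqrt{-1 + Q}$
$\sqrt{U{\left(-5,\left(-5\right) 1 \right)} + 15519} = \sqrt{2 \sqrt{-1 - 5} + 15519} = \sqrt{2 \sqrt{-6} + 15519} = \sqrt{2 i \sqrt{6} + 15519} = \sqrt{15519 + 2 i \sqrt{6}}$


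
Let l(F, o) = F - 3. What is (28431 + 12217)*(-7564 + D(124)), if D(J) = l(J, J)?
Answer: -302543064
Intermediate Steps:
l(F, o) = -3 + F
D(J) = -3 + J
(28431 + 12217)*(-7564 + D(124)) = (28431 + 12217)*(-7564 + (-3 + 124)) = 40648*(-7564 + 121) = 40648*(-7443) = -302543064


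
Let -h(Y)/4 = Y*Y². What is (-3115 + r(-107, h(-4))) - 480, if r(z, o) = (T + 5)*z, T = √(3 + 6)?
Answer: -4451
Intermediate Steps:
T = 3 (T = √9 = 3)
h(Y) = -4*Y³ (h(Y) = -4*Y*Y² = -4*Y³)
r(z, o) = 8*z (r(z, o) = (3 + 5)*z = 8*z)
(-3115 + r(-107, h(-4))) - 480 = (-3115 + 8*(-107)) - 480 = (-3115 - 856) - 480 = -3971 - 480 = -4451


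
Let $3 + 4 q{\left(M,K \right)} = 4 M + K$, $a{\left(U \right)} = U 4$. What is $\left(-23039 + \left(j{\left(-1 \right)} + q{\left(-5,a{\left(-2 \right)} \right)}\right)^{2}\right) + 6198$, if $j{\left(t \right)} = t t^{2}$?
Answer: $- \frac{268231}{16} \approx -16764.0$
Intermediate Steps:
$a{\left(U \right)} = 4 U$
$q{\left(M,K \right)} = - \frac{3}{4} + M + \frac{K}{4}$ ($q{\left(M,K \right)} = - \frac{3}{4} + \frac{4 M + K}{4} = - \frac{3}{4} + \frac{K + 4 M}{4} = - \frac{3}{4} + \left(M + \frac{K}{4}\right) = - \frac{3}{4} + M + \frac{K}{4}$)
$j{\left(t \right)} = t^{3}$
$\left(-23039 + \left(j{\left(-1 \right)} + q{\left(-5,a{\left(-2 \right)} \right)}\right)^{2}\right) + 6198 = \left(-23039 + \left(\left(-1\right)^{3} - \left(\frac{23}{4} - 1 \left(-2\right)\right)\right)^{2}\right) + 6198 = \left(-23039 + \left(-1 - \frac{31}{4}\right)^{2}\right) + 6198 = \left(-23039 + \left(- \frac{35}{4}\right)^{2}\right) + 6198 = \left(-23039 + \frac{1225}{16}\right) + 6198 = - \frac{367399}{16} + 6198 = - \frac{268231}{16}$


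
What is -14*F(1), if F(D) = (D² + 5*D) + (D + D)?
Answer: -112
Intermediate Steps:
F(D) = D² + 7*D (F(D) = (D² + 5*D) + 2*D = D² + 7*D)
-14*F(1) = -14*(7 + 1) = -14*8 = -112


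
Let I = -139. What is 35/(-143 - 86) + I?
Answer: -31866/229 ≈ -139.15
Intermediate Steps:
35/(-143 - 86) + I = 35/(-143 - 86) - 139 = 35/(-229) - 139 = 35*(-1/229) - 139 = -35/229 - 139 = -31866/229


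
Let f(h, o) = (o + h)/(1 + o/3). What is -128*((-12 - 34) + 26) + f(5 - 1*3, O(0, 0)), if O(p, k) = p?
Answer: 2562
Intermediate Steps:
f(h, o) = (h + o)/(1 + o/3) (f(h, o) = (h + o)/(1 + o*(⅓)) = (h + o)/(1 + o/3))
-128*((-12 - 34) + 26) + f(5 - 1*3, O(0, 0)) = -128*((-12 - 34) + 26) + 3*((5 - 1*3) + 0)/(3 + 0) = -128*(-46 + 26) + 3*((5 - 3) + 0)/3 = -128*(-20) + 3*(⅓)*(2 + 0) = 2560 + 3*(⅓)*2 = 2560 + 2 = 2562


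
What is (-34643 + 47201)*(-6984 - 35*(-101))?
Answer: -43312542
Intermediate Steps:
(-34643 + 47201)*(-6984 - 35*(-101)) = 12558*(-6984 + 3535) = 12558*(-3449) = -43312542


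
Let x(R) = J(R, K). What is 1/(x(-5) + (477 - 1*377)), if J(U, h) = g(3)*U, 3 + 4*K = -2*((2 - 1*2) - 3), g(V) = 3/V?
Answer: 1/95 ≈ 0.010526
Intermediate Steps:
K = ¾ (K = -¾ + (-2*((2 - 1*2) - 3))/4 = -¾ + (-2*((2 - 2) - 3))/4 = -¾ + (-2*(0 - 3))/4 = -¾ + (-2*(-3))/4 = -¾ + (¼)*6 = -¾ + 3/2 = ¾ ≈ 0.75000)
J(U, h) = U (J(U, h) = (3/3)*U = (3*(⅓))*U = 1*U = U)
x(R) = R
1/(x(-5) + (477 - 1*377)) = 1/(-5 + (477 - 1*377)) = 1/(-5 + (477 - 377)) = 1/(-5 + 100) = 1/95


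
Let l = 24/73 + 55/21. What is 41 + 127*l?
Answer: 636766/1533 ≈ 415.37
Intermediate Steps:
l = 4519/1533 (l = 24*(1/73) + 55*(1/21) = 24/73 + 55/21 = 4519/1533 ≈ 2.9478)
41 + 127*l = 41 + 127*(4519/1533) = 41 + 573913/1533 = 636766/1533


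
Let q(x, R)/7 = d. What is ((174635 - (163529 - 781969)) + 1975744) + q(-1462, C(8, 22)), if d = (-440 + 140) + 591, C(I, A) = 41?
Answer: 2770856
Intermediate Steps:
d = 291 (d = -300 + 591 = 291)
q(x, R) = 2037 (q(x, R) = 7*291 = 2037)
((174635 - (163529 - 781969)) + 1975744) + q(-1462, C(8, 22)) = ((174635 - (163529 - 781969)) + 1975744) + 2037 = ((174635 - 1*(-618440)) + 1975744) + 2037 = ((174635 + 618440) + 1975744) + 2037 = (793075 + 1975744) + 2037 = 2768819 + 2037 = 2770856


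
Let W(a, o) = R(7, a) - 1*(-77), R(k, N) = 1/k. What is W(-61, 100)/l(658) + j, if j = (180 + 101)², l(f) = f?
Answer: 181847453/2303 ≈ 78961.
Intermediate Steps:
W(a, o) = 540/7 (W(a, o) = 1/7 - 1*(-77) = ⅐ + 77 = 540/7)
j = 78961 (j = 281² = 78961)
W(-61, 100)/l(658) + j = (540/7)/658 + 78961 = (540/7)*(1/658) + 78961 = 270/2303 + 78961 = 181847453/2303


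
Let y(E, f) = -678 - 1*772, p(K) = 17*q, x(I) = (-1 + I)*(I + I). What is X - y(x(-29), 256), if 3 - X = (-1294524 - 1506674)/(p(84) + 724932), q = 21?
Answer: 1056646115/725289 ≈ 1456.9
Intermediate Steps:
x(I) = 2*I*(-1 + I) (x(I) = (-1 + I)*(2*I) = 2*I*(-1 + I))
p(K) = 357 (p(K) = 17*21 = 357)
y(E, f) = -1450 (y(E, f) = -678 - 772 = -1450)
X = 4977065/725289 (X = 3 - (-1294524 - 1506674)/(357 + 724932) = 3 - (-2801198)/725289 = 3 - 1*(-2801198/725289) = 3 + 2801198/725289 = 4977065/725289 ≈ 6.8622)
X - y(x(-29), 256) = 4977065/725289 - 1*(-1450) = 4977065/725289 + 1450 = 1056646115/725289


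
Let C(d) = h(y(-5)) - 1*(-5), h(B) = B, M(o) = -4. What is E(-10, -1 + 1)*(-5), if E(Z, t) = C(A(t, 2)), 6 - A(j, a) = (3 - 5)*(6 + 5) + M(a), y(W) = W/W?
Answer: -30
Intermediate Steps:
y(W) = 1
A(j, a) = 32 (A(j, a) = 6 - ((3 - 5)*(6 + 5) - 4) = 6 - (-2*11 - 4) = 6 - (-22 - 4) = 6 - 1*(-26) = 6 + 26 = 32)
C(d) = 6 (C(d) = 1 - 1*(-5) = 1 + 5 = 6)
E(Z, t) = 6
E(-10, -1 + 1)*(-5) = 6*(-5) = -30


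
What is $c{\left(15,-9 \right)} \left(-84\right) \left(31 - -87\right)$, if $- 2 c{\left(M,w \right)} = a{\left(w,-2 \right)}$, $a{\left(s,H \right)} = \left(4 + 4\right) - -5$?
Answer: $64428$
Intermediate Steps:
$a{\left(s,H \right)} = 13$ ($a{\left(s,H \right)} = 8 + 5 = 13$)
$c{\left(M,w \right)} = - \frac{13}{2}$ ($c{\left(M,w \right)} = \left(- \frac{1}{2}\right) 13 = - \frac{13}{2}$)
$c{\left(15,-9 \right)} \left(-84\right) \left(31 - -87\right) = \left(- \frac{13}{2}\right) \left(-84\right) \left(31 - -87\right) = 546 \left(31 + 87\right) = 546 \cdot 118 = 64428$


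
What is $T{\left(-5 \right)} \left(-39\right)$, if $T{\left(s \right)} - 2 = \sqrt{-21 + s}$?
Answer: $-78 - 39 i \sqrt{26} \approx -78.0 - 198.86 i$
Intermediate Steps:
$T{\left(s \right)} = 2 + \sqrt{-21 + s}$
$T{\left(-5 \right)} \left(-39\right) = \left(2 + \sqrt{-21 - 5}\right) \left(-39\right) = \left(2 + \sqrt{-26}\right) \left(-39\right) = \left(2 + i \sqrt{26}\right) \left(-39\right) = -78 - 39 i \sqrt{26}$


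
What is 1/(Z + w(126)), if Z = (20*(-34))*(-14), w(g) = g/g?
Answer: 1/9521 ≈ 0.00010503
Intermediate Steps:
w(g) = 1
Z = 9520 (Z = -680*(-14) = 9520)
1/(Z + w(126)) = 1/(9520 + 1) = 1/9521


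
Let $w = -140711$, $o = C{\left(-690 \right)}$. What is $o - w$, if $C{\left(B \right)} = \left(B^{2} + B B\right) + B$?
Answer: $1092221$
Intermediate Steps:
$C{\left(B \right)} = B + 2 B^{2}$ ($C{\left(B \right)} = \left(B^{2} + B^{2}\right) + B = 2 B^{2} + B = B + 2 B^{2}$)
$o = 951510$ ($o = - 690 \left(1 + 2 \left(-690\right)\right) = - 690 \left(1 - 1380\right) = \left(-690\right) \left(-1379\right) = 951510$)
$o - w = 951510 - -140711 = 951510 + 140711 = 1092221$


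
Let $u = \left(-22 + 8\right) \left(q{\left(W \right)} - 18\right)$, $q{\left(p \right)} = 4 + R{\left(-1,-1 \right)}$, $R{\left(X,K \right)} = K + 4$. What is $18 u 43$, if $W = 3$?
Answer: $119196$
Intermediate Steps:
$R{\left(X,K \right)} = 4 + K$
$q{\left(p \right)} = 7$ ($q{\left(p \right)} = 4 + \left(4 - 1\right) = 4 + 3 = 7$)
$u = 154$ ($u = \left(-22 + 8\right) \left(7 - 18\right) = \left(-14\right) \left(-11\right) = 154$)
$18 u 43 = 18 \cdot 154 \cdot 43 = 2772 \cdot 43 = 119196$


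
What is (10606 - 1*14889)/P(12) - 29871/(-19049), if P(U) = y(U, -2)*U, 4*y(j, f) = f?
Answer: 81766093/114294 ≈ 715.40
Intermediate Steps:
y(j, f) = f/4
P(U) = -U/2 (P(U) = ((1/4)*(-2))*U = -U/2)
(10606 - 1*14889)/P(12) - 29871/(-19049) = (10606 - 1*14889)/((-1/2*12)) - 29871/(-19049) = (10606 - 14889)/(-6) - 29871*(-1/19049) = -4283*(-1/6) + 29871/19049 = 4283/6 + 29871/19049 = 81766093/114294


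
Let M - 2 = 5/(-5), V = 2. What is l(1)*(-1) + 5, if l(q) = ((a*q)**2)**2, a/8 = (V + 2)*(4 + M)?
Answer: -655359995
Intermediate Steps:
M = 1 (M = 2 + 5/(-5) = 2 + 5*(-1/5) = 2 - 1 = 1)
a = 160 (a = 8*((2 + 2)*(4 + 1)) = 8*(4*5) = 8*20 = 160)
l(q) = 655360000*q**4 (l(q) = ((160*q)**2)**2 = (25600*q**2)**2 = 655360000*q**4)
l(1)*(-1) + 5 = (655360000*1**4)*(-1) + 5 = (655360000*1)*(-1) + 5 = 655360000*(-1) + 5 = -655360000 + 5 = -655359995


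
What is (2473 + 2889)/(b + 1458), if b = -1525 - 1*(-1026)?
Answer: 766/137 ≈ 5.5912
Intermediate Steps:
b = -499 (b = -1525 + 1026 = -499)
(2473 + 2889)/(b + 1458) = (2473 + 2889)/(-499 + 1458) = 5362/959 = 5362*(1/959) = 766/137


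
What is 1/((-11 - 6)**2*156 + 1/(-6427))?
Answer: 6427/289754867 ≈ 2.2181e-5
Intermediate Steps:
1/((-11 - 6)**2*156 + 1/(-6427)) = 1/((-17)**2*156 - 1/6427) = 1/(289*156 - 1/6427) = 1/(45084 - 1/6427) = 1/(289754867/6427) = 6427/289754867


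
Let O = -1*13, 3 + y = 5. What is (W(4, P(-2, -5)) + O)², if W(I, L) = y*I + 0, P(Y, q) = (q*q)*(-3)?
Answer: 25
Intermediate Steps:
P(Y, q) = -3*q² (P(Y, q) = q²*(-3) = -3*q²)
y = 2 (y = -3 + 5 = 2)
W(I, L) = 2*I (W(I, L) = 2*I + 0 = 2*I)
O = -13
(W(4, P(-2, -5)) + O)² = (2*4 - 13)² = (8 - 13)² = (-5)² = 25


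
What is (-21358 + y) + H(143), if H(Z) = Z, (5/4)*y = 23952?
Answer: -10267/5 ≈ -2053.4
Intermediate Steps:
y = 95808/5 (y = (⅘)*23952 = 95808/5 ≈ 19162.)
(-21358 + y) + H(143) = (-21358 + 95808/5) + 143 = -10982/5 + 143 = -10267/5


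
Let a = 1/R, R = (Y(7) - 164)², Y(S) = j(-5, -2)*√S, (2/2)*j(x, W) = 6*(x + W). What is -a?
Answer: -9811/52911076 + 861*√7/13227769 ≈ -1.3211e-5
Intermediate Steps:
j(x, W) = 6*W + 6*x (j(x, W) = 6*(x + W) = 6*(W + x) = 6*W + 6*x)
Y(S) = -42*√S (Y(S) = (6*(-2) + 6*(-5))*√S = (-12 - 30)*√S = -42*√S)
R = (-164 - 42*√7)² (R = (-42*√7 - 164)² = (-164 - 42*√7)² ≈ 75692.)
a = 1/(39244 + 13776*√7) ≈ 1.3211e-5
-a = -(9811/52911076 - 861*√7/13227769) = -9811/52911076 + 861*√7/13227769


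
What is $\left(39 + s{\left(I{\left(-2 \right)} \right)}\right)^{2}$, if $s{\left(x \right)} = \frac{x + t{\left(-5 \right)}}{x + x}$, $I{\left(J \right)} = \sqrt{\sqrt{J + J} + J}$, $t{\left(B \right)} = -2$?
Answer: $1560 - \frac{i}{4} + \sqrt{-2 + 2 i} \left(\frac{79}{4} + \frac{79 i}{4}\right) \approx 1542.0 + 43.148 i$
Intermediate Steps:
$I{\left(J \right)} = \sqrt{J + \sqrt{2} \sqrt{J}}$ ($I{\left(J \right)} = \sqrt{\sqrt{2 J} + J} = \sqrt{\sqrt{2} \sqrt{J} + J} = \sqrt{J + \sqrt{2} \sqrt{J}}$)
$s{\left(x \right)} = \frac{-2 + x}{2 x}$ ($s{\left(x \right)} = \frac{x - 2}{x + x} = \frac{-2 + x}{2 x}$)
$\left(39 + s{\left(I{\left(-2 \right)} \right)}\right)^{2} = \left(39 + \frac{-2 + \sqrt{-2 + \sqrt{2} \sqrt{-2}}}{2 \sqrt{-2 + \sqrt{2} \sqrt{-2}}}\right)^{2} = \left(39 + \frac{-2 + \sqrt{-2 + \sqrt{2} i \sqrt{2}}}{2 \sqrt{-2 + \sqrt{2} i \sqrt{2}}}\right)^{2} = \left(39 + \frac{-2 + \sqrt{-2 + 2 i}}{2 \sqrt{-2 + 2 i}}\right)^{2}$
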